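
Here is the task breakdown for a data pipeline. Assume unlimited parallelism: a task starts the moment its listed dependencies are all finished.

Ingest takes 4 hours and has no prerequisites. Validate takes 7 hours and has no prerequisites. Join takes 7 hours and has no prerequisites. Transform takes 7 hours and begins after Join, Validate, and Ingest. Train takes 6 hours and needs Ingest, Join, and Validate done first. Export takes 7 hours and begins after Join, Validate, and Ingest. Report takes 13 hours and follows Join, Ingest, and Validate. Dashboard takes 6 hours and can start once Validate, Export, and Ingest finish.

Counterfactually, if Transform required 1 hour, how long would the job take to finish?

The binding path is Validate→Export→Dashboard = 7+7+6 = 20; finish at 20 hours.
Transform has 6 hours of float (longest path through it is 14).
The critical path is still Validate→Export→Dashboard; finish is now 20 hours.

20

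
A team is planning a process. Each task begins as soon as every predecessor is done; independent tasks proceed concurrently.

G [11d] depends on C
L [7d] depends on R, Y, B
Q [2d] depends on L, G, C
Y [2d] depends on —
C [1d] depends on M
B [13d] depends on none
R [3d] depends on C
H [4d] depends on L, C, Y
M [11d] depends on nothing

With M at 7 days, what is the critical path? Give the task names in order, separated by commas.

B, L, H

Baseline: M→C→R→L→H = 11+1+3+7+4 = 26 → 26 days.
M lies on that path, so at 7 days the path becomes 22 days.
New critical path: B→L→H = 13+7+4 = 24 ⇒ 24 days.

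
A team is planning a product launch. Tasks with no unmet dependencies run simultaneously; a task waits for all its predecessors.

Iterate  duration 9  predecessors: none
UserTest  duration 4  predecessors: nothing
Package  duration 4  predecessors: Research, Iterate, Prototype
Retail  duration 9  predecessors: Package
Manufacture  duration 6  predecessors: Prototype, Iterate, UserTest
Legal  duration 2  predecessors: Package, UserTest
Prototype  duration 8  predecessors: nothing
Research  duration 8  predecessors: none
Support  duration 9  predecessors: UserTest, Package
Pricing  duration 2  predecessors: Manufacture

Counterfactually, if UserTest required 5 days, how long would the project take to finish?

The binding path is Iterate→Package→Retail = 9+4+9 = 22; finish at 22 days.
The longest path through UserTest is only 13 days, so UserTest has float 9.
The critical path is still Iterate→Package→Retail; finish is now 22 days.

22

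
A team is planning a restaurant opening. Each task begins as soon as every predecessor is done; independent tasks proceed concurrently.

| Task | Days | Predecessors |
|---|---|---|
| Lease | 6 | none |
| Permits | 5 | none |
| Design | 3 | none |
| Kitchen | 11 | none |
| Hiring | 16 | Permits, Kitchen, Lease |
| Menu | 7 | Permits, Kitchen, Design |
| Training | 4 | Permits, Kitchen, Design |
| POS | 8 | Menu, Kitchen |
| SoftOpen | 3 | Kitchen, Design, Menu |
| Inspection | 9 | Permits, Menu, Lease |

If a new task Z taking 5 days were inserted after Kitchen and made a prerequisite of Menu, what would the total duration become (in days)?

Originally the job takes 27 days.
With Z inserted, Menu now waits for max(Permits, Kitchen, Design, Z).
New critical path: Kitchen→Z→Menu→Inspection = 11+5+7+9 = 32 ⇒ 32 days.

32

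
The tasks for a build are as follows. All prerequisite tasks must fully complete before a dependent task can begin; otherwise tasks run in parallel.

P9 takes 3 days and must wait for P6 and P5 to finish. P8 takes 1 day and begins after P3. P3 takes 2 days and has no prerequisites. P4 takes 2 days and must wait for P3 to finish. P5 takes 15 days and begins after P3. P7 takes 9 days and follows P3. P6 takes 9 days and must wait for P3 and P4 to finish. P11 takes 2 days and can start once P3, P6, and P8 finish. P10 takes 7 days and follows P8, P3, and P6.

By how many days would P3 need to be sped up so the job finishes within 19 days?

1

Current finish: 20 days; target: 19.
P3 is on every critical path, so each day cut from P3 cuts the finish by one (this holds down to a finish of 19).
Need 20 − 19 = 1 day off P3 → P3 becomes 1 day, finish becomes 19.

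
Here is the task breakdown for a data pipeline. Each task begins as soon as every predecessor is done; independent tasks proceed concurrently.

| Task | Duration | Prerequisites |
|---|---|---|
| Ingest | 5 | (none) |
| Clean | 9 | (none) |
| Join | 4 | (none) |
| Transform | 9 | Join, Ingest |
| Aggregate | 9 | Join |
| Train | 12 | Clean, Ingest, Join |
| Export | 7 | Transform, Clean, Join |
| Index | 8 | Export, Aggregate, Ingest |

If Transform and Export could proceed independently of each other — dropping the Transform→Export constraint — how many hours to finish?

Before: longest chain Ingest→Transform→Export→Index = 5+9+7+8 = 29, finish 29.
Without Transform→Export, Export's earliest start moves from 14 to 9.
New critical path: Clean→Export→Index = 9+7+8 = 24 ⇒ 24 hours.

24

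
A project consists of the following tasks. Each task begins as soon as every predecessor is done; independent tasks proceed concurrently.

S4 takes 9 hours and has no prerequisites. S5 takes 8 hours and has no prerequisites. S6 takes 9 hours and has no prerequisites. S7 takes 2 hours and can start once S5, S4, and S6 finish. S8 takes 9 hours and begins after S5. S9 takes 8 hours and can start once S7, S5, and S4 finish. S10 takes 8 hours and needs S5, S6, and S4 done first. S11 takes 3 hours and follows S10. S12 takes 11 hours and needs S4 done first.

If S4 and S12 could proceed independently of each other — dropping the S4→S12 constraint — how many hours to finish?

20

Original critical path: S4→S10→S11 = 9+8+3 = 20 ⇒ 20 hours.
Without S4→S12, S12's earliest start moves from 9 to 0.
After: S4→S10→S11 = 9+8+3 = 20 → 20 hours.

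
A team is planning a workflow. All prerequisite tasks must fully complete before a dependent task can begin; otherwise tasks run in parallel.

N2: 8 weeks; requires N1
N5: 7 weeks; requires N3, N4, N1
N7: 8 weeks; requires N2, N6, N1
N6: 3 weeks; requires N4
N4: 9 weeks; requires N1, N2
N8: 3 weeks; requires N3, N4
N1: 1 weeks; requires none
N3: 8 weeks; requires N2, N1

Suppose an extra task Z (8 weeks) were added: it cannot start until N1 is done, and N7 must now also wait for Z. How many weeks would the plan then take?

Originally the plan takes 29 weeks.
With Z inserted, N7 now waits for max(N2, N6, N1, Z).
New critical path: N1→N2→N4→N6→N7 = 1+8+9+3+8 = 29 ⇒ 29 weeks.

29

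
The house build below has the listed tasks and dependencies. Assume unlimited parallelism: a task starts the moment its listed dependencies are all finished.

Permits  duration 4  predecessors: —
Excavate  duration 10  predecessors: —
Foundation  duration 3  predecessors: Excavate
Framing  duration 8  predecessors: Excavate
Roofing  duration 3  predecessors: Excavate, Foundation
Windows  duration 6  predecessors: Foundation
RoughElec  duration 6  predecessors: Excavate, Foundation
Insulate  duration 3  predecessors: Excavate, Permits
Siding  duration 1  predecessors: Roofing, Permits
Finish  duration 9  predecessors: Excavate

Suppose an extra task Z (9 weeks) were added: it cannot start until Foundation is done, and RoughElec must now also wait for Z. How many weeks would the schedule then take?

Originally the schedule takes 19 weeks.
With Z inserted, RoughElec now waits for max(Excavate, Foundation, Z).
New critical path: Excavate→Foundation→Z→RoughElec = 10+3+9+6 = 28 ⇒ 28 weeks.

28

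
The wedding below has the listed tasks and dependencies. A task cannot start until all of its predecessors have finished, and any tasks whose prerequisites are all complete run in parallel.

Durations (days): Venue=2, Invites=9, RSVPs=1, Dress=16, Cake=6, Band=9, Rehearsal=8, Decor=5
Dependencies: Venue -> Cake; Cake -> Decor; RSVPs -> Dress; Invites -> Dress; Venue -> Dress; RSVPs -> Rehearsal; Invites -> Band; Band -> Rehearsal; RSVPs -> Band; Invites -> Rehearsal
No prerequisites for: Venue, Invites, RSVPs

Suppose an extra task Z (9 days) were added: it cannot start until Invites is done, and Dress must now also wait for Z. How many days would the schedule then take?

Originally the schedule takes 26 days.
With Z inserted, Dress now waits for max(Invites, Venue, RSVPs, Z).
New critical path: Invites→Z→Dress = 9+9+16 = 34 ⇒ 34 days.

34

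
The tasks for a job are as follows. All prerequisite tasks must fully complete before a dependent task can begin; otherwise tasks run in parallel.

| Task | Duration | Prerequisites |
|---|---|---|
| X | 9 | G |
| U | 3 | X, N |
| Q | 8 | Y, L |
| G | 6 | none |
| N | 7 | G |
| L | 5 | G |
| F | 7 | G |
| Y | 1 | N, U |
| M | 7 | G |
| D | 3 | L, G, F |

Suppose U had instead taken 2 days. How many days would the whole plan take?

Baseline: G→X→U→Y→Q = 6+9+3+1+8 = 27 → 27 days.
U lies on that path, so at 2 days the path becomes 26 days.
That remains the longest chain; total 26 days.

26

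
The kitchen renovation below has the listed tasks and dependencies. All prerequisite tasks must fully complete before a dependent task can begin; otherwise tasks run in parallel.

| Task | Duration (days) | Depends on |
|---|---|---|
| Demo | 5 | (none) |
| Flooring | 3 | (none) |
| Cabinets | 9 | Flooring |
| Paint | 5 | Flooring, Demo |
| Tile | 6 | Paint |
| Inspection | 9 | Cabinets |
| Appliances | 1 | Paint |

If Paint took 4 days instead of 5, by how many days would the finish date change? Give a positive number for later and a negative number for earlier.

As given, the longest chain is Flooring→Cabinets→Inspection = 3+9+9 = 21, so the finish is 21 days.
Paint has 5 days of float (longest path through it is 16).
That remains the longest chain; total 21 days.
Change in finish: 21 − 21 = +0 days.

0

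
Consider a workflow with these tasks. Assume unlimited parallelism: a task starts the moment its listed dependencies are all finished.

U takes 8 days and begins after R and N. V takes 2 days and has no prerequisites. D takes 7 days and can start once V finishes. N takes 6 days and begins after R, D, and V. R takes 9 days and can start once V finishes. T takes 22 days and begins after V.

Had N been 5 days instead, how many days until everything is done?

24

Baseline: V→R→N→U = 2+9+6+8 = 25 → 25 days.
N lies on that path, so at 5 days the path becomes 24 days.
The critical path is still V→R→N→U; finish is now 24 days.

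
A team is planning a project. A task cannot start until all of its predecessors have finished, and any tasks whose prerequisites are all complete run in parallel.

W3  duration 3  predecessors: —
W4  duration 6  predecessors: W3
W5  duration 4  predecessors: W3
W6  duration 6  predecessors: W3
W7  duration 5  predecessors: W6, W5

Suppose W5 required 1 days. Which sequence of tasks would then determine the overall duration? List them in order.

W3, W6, W7

Critical path before the change: W3→W6→W7 = 3+6+5 = 14 giving 14 days.
W5 is off the critical path — its longest chain is 12 days, giving 2 of slack.
No other chain overtakes it, so the finish is 14 days.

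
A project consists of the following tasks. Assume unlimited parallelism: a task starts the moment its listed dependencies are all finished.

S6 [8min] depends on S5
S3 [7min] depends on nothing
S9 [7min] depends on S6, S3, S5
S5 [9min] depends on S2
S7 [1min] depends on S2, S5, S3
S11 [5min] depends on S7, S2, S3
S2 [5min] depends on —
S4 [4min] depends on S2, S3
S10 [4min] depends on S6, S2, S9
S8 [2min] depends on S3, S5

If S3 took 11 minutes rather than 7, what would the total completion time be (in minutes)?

33

As given, the longest chain is S2→S5→S6→S9→S10 = 5+9+8+7+4 = 33, so the finish is 33 minutes.
S3 has 15 minutes of float (longest path through it is 18).
No other chain overtakes it, so the finish is 33 minutes.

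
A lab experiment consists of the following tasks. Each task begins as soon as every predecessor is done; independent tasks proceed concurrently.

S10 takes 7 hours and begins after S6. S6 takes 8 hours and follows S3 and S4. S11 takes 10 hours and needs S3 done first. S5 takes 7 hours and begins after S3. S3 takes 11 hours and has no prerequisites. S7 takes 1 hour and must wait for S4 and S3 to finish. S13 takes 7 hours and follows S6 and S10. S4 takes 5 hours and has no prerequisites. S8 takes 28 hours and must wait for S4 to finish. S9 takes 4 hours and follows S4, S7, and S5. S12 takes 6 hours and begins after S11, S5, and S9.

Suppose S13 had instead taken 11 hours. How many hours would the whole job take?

37

Baseline: S3→S6→S10→S13 = 11+8+7+7 = 33 → 33 hours.
Since S13 is critical, the +4 change carries straight to that chain (now 37 hours).
The critical path is still S3→S6→S10→S13; finish is now 37 hours.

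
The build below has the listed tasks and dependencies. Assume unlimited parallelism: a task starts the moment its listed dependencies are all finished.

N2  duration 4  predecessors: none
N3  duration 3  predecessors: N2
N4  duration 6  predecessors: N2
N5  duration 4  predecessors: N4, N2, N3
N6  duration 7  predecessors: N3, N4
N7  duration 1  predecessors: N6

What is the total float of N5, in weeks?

4

The longest chain is N2→N4→N6→N7 = 4+6+7+1 = 18; overall finish 18 weeks.
N5 finishes as early as 14 and must finish by 18.
Float = 18 − 14 = 4.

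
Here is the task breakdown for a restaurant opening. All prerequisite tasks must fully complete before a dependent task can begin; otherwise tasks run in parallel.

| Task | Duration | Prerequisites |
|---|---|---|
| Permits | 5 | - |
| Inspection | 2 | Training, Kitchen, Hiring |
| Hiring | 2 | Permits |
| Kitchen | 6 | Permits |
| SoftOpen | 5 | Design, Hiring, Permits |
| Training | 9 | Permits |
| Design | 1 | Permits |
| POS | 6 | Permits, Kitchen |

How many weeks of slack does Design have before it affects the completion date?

Permits→Kitchen→POS = 5+6+6 = 17 sets the makespan at 17 weeks.
The longest chain containing Design totals 11 weeks.
Float = 17 − 11 = 6.

6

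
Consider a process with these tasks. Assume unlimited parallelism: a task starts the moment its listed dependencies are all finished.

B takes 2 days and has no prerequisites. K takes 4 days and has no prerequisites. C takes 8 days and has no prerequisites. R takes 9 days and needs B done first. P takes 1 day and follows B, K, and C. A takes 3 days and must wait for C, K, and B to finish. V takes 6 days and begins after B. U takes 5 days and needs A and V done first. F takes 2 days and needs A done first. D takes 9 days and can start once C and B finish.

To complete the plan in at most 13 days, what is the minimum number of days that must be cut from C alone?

Current finish: 17 days; target: 13.
C is on every critical path, so each day cut from C cuts the finish by one (this holds down to a finish of 13).
Need 17 − 13 = 4 days off C → C becomes 4 days, finish becomes 13.

4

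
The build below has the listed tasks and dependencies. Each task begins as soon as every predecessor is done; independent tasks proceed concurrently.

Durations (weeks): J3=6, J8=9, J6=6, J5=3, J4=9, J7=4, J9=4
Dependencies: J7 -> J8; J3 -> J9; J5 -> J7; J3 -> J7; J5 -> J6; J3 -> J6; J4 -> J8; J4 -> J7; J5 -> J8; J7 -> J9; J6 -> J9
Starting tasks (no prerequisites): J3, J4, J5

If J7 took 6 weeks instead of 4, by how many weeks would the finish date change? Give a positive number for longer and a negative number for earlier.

2

The binding path is J4→J7→J8 = 9+4+9 = 22; finish at 22 weeks.
J7 is on the critical path; changing it to 6 makes that path 24 weeks.
The critical path is still J4→J7→J8; finish is now 24 weeks.
Change in finish: 24 − 22 = +2 weeks.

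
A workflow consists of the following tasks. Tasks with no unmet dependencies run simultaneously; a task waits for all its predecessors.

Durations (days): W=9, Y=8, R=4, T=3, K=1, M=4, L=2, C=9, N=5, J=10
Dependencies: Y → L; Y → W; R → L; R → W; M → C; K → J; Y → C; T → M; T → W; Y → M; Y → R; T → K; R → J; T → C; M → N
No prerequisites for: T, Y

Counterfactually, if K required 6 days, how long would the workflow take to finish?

As given, the longest chain is Y→R→J = 8+4+10 = 22, so the finish is 22 days.
K has 8 days of float (longest path through it is 14).
No other chain overtakes it, so the finish is 22 days.

22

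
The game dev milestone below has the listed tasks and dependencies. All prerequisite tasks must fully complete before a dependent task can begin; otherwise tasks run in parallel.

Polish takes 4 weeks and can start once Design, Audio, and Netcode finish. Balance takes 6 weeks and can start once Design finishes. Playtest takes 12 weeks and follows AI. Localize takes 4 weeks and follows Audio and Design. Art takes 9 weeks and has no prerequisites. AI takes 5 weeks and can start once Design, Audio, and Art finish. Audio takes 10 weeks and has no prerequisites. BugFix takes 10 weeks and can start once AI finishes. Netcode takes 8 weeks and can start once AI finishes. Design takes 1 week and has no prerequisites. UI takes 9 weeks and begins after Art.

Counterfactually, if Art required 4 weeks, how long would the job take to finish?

Critical path before the change: Audio→AI→Netcode→Polish = 10+5+8+4 = 27 giving 27 weeks.
Art is off the critical path — its longest chain is 26 weeks, giving 1 of slack.
That remains the longest chain; total 27 weeks.

27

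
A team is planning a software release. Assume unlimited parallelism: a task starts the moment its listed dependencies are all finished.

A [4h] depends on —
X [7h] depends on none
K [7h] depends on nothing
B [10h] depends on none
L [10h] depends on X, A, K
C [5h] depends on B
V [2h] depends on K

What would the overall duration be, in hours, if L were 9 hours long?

16

The binding path is X→L = 7+10 = 17; finish at 17 hours.
Since L is critical, the -1 change carries straight to that chain (now 16 hours).
That remains the longest chain; total 16 hours.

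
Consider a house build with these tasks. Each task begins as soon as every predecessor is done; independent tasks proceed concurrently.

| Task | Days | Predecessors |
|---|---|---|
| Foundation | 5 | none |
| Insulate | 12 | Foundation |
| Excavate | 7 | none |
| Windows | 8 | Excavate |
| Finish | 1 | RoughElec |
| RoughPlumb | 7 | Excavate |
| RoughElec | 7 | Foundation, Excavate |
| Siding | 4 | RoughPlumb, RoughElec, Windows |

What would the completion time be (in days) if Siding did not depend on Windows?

Before: longest chain Excavate→Windows→Siding = 7+8+4 = 19, finish 19.
Without Windows→Siding, Siding's earliest start moves from 15 to 14.
The longest chain is now Excavate→RoughPlumb→Siding = 7+7+4 = 18, so the project takes 18 days.

18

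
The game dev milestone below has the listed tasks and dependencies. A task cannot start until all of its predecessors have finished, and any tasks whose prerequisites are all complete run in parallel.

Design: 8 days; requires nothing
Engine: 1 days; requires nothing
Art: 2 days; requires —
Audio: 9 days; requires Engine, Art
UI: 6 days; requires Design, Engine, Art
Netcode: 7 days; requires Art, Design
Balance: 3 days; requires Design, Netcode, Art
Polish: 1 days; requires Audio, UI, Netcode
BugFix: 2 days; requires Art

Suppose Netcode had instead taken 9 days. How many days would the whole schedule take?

20

As given, the longest chain is Design→Netcode→Balance = 8+7+3 = 18, so the finish is 18 days.
Since Netcode is critical, the +2 change carries straight to that chain (now 20 days).
No other chain overtakes it, so the finish is 20 days.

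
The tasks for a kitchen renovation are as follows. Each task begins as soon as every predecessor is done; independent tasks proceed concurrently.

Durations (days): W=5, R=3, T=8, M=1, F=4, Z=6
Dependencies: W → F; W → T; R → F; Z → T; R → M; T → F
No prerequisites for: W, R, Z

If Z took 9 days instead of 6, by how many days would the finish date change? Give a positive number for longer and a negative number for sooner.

Actual critical path: Z→T→F = 6+8+4 = 18 ⇒ 18 days.
Z is on the critical path; changing it to 9 makes that path 21 days.
That remains the longest chain; total 21 days.
Change in finish: 21 − 18 = +3 days.

3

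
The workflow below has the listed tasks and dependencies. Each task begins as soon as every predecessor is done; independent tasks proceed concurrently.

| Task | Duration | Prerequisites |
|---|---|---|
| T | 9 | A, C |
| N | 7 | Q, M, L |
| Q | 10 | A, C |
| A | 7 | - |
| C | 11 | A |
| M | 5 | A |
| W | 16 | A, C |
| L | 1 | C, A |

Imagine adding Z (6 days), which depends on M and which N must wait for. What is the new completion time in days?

Originally the plan takes 35 days.
With Z inserted, N now waits for max(Q, M, L, Z).
New critical path: A→C→Q→N = 7+11+10+7 = 35 ⇒ 35 days.

35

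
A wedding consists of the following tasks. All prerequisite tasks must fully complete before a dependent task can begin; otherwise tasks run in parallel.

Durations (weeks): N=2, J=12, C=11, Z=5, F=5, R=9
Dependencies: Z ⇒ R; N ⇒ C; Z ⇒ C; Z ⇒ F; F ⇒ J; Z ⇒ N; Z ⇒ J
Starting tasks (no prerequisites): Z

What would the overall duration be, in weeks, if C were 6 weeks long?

The binding path is Z→F→J = 5+5+12 = 22; finish at 22 weeks.
C has 4 weeks of float (longest path through it is 18).
That remains the longest chain; total 22 weeks.

22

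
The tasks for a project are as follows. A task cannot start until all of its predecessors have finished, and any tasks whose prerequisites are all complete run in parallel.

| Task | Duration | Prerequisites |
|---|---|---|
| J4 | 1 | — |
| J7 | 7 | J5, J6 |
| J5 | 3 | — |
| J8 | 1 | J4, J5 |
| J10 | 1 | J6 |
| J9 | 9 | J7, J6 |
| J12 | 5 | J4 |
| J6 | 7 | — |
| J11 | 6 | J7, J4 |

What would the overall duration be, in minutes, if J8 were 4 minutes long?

23

Critical path before the change: J6→J7→J9 = 7+7+9 = 23 giving 23 minutes.
The longest path through J8 is only 4 minutes, so J8 has float 19.
The critical path is still J6→J7→J9; finish is now 23 minutes.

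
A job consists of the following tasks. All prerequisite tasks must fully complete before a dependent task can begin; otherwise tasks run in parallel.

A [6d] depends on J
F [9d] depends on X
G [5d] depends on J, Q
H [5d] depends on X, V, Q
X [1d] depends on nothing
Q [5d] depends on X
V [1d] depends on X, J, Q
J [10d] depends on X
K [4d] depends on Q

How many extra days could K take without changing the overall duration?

The longest chain is X→J→A = 1+10+6 = 17; overall finish 17 days.
Longest path through K: 10 days (earliest finish 10, latest finish 17).
Float = 17 − 10 = 7.

7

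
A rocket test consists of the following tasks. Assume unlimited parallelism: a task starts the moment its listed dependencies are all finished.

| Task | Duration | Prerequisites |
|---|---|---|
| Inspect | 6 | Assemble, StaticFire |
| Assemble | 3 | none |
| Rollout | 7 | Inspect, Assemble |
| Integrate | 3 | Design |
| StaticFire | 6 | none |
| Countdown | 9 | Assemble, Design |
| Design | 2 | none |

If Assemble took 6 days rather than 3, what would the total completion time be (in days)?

Critical path before the change: StaticFire→Inspect→Rollout = 6+6+7 = 19 giving 19 days.
Assemble has 3 days of float (longest path through it is 16).
New critical path: Assemble→Inspect→Rollout = 6+6+7 = 19 ⇒ 19 days.

19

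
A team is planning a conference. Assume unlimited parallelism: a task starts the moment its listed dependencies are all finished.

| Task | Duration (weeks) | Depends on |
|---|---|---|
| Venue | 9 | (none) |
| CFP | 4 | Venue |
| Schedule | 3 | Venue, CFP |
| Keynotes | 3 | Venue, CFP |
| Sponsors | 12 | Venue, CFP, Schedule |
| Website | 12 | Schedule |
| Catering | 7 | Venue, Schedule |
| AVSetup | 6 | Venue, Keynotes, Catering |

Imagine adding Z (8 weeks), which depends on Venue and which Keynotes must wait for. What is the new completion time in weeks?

Originally the plan takes 29 weeks.
With Z inserted, Keynotes now waits for max(Venue, CFP, Z).
New critical path: Venue→CFP→Schedule→Catering→AVSetup = 9+4+3+7+6 = 29 ⇒ 29 weeks.

29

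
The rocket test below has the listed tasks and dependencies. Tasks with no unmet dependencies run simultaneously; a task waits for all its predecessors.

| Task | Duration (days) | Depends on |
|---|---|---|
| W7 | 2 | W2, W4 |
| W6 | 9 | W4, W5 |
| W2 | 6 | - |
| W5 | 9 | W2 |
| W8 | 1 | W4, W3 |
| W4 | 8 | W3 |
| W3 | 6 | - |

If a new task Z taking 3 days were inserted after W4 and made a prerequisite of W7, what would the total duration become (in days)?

24

Originally the schedule takes 24 days.
With Z inserted, W7 now waits for max(W2, W4, Z).
New critical path: W2→W5→W6 = 6+9+9 = 24 ⇒ 24 days.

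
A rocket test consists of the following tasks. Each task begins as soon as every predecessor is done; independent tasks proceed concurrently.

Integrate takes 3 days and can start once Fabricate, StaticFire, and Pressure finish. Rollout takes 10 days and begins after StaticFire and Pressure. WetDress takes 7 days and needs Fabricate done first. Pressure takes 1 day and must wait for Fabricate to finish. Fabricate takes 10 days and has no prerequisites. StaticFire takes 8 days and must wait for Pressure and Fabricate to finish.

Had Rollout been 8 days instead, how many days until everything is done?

27

Actual critical path: Fabricate→Pressure→StaticFire→Rollout = 10+1+8+10 = 29 ⇒ 29 days.
Since Rollout is critical, the -2 change carries straight to that chain (now 27 days).
That remains the longest chain; total 27 days.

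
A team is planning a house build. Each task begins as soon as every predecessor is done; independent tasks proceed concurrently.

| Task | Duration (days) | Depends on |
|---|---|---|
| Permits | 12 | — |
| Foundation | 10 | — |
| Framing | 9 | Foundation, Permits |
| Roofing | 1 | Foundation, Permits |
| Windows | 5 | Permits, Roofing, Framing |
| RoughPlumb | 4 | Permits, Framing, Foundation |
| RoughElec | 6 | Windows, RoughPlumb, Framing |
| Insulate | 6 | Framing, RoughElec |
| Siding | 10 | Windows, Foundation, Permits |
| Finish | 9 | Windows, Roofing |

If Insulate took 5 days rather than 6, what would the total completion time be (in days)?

37

Critical path before the change: Permits→Framing→Windows→RoughElec→Insulate = 12+9+5+6+6 = 38 giving 38 days.
Insulate is on the critical path; changing it to 5 makes that path 37 days.
That remains the longest chain; total 37 days.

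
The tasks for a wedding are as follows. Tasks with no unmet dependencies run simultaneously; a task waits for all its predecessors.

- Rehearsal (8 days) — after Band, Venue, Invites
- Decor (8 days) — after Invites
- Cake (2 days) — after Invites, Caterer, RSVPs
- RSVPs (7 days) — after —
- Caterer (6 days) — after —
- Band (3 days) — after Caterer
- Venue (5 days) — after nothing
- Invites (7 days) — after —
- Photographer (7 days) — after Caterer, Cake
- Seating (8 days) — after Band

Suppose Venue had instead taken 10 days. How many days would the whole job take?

18

Critical path before the change: Caterer→Band→Seating = 6+3+8 = 17 giving 17 days.
Venue is off the critical path — its longest chain is 13 days, giving 4 of slack.
Now Venue→Rehearsal = 10+8 = 18 is longest, so the finish becomes 18 days.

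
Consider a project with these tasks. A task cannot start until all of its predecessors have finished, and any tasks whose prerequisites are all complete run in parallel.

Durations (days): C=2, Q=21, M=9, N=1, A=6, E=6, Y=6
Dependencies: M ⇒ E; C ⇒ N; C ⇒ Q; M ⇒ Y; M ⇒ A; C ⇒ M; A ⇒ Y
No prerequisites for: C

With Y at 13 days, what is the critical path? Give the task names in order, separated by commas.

Baseline: C→M→A→Y = 2+9+6+6 = 23 → 23 days.
Since Y is critical, the +7 change carries straight to that chain (now 30 days).
That remains the longest chain; total 30 days.

C, M, A, Y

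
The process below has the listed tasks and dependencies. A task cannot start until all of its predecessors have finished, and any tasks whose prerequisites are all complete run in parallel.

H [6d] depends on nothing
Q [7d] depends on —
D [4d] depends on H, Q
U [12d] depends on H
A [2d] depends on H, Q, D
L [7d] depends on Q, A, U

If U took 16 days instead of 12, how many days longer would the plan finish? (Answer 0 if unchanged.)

As given, the longest chain is H→U→L = 6+12+7 = 25, so the finish is 25 days.
U is on the critical path; changing it to 16 makes that path 29 days.
No other chain overtakes it, so the finish is 29 days.
Change in finish: 29 − 25 = +4 days.

4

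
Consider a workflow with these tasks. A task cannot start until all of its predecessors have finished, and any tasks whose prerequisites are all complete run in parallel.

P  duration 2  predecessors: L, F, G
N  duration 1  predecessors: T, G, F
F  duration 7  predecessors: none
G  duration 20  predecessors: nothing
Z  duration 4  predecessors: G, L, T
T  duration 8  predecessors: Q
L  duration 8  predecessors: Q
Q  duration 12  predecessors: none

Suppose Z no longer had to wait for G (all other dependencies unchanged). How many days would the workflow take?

24

Before: longest chain G→Z = 20+4 = 24, finish 24.
Dropping G→Z doesn't change Z's earliest start (20); another predecessor still binds.
The longest chain is now Q→T→Z = 12+8+4 = 24, so the workflow takes 24 days.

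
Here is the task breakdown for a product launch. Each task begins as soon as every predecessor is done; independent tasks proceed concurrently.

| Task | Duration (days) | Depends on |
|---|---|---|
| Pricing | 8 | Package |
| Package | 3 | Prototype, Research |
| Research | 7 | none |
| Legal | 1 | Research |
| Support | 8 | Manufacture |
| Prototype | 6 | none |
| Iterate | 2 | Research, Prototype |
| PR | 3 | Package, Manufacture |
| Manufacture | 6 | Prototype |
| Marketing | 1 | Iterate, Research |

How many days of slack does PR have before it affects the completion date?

5

Prototype→Manufacture→Support = 6+6+8 = 20 sets the makespan at 20 days.
PR finishes as early as 15 and must finish by 20.
Slack of PR = 17 − 12 = 5 days.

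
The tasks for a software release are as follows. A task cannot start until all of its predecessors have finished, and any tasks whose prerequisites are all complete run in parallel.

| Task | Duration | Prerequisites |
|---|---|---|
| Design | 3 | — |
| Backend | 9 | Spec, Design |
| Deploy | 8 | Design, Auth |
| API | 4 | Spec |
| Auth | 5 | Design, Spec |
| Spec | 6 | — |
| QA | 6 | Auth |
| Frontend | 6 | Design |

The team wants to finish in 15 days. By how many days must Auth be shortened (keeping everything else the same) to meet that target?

Current finish: 19 days; target: 15.
Auth is on every critical path, so each day cut from Auth cuts the finish by one (this holds down to a finish of 15).
Need 19 − 15 = 4 days off Auth → Auth becomes 1 day, finish becomes 15.

4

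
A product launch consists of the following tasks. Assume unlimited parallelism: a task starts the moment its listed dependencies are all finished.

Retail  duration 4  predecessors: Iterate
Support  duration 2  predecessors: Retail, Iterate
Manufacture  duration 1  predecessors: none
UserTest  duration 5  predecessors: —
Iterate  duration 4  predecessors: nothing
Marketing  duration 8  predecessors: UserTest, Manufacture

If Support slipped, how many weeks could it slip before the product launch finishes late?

3

The longest chain is UserTest→Marketing = 5+8 = 13; overall finish 13 weeks.
Support finishes as early as 10 and must finish by 13.
Slack of Support = 11 − 8 = 3 weeks.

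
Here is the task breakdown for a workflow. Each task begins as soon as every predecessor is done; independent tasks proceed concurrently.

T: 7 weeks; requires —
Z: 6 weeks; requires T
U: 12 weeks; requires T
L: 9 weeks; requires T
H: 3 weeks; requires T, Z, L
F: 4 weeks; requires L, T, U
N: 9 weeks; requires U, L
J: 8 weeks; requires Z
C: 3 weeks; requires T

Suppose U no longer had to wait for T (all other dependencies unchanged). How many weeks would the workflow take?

25

With the dependency in place, T→U→N = 7+12+9 = 28 sets the finish at 28 weeks.
Without T→U, U's earliest start moves from 7 to 0.
New critical path: T→L→N = 7+9+9 = 25 ⇒ 25 weeks.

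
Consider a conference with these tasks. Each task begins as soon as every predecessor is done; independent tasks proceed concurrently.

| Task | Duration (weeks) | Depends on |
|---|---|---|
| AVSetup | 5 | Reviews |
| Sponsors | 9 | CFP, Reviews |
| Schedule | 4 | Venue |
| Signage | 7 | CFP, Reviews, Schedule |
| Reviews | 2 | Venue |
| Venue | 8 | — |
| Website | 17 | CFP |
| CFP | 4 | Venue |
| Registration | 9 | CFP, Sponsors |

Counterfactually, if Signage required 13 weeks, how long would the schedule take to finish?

The binding path is Venue→CFP→Sponsors→Registration = 8+4+9+9 = 30; finish at 30 weeks.
Signage has 11 weeks of float (longest path through it is 19).
The critical path is still Venue→CFP→Sponsors→Registration; finish is now 30 weeks.

30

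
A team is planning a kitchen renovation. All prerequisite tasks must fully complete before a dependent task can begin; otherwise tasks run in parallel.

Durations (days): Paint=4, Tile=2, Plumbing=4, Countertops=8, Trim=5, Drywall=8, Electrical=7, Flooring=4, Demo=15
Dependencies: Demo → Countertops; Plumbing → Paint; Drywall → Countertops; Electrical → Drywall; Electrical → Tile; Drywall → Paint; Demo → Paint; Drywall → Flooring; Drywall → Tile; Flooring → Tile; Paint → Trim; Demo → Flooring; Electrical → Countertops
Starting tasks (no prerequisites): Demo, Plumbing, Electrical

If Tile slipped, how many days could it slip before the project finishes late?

Demo→Paint→Trim = 15+4+5 = 24 sets the makespan at 24 days.
The longest chain containing Tile totals 21 days.
Float = 24 − 21 = 3.

3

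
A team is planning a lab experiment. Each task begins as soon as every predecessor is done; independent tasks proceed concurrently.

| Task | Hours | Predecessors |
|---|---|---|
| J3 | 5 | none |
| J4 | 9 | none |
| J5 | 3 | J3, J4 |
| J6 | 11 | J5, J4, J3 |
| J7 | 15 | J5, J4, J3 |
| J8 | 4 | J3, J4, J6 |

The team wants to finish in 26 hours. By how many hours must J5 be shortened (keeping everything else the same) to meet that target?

Current finish: 27 hours; target: 26.
J5 is on every critical path, so each hour cut from J5 cuts the finish by one (this holds down to a finish of 25).
Need 27 − 26 = 1 hour off J5 → J5 becomes 2 hours, finish becomes 26.

1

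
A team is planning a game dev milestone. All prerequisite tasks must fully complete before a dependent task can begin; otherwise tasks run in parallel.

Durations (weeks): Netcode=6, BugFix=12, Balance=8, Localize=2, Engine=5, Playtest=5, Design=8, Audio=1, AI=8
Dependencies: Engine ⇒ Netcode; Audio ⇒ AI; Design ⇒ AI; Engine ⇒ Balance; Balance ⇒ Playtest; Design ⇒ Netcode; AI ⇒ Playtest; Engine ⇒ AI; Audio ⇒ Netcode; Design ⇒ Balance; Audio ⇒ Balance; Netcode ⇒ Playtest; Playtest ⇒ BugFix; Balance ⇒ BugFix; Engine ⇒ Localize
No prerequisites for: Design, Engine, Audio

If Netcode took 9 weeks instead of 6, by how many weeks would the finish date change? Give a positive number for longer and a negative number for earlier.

1

Baseline: Design→AI→Playtest→BugFix = 8+8+5+12 = 33 → 33 weeks.
Netcode is off the critical path — its longest chain is 31 weeks, giving 2 of slack.
New critical path: Design→Netcode→Playtest→BugFix = 8+9+5+12 = 34 ⇒ 34 weeks.
Change in finish: 34 − 33 = +1 weeks.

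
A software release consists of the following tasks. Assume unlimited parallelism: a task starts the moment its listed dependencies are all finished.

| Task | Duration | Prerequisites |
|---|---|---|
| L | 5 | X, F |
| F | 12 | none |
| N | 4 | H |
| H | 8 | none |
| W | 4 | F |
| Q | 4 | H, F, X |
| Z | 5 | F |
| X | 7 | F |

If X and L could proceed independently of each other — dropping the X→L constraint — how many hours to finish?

Original critical path: F→X→L = 12+7+5 = 24 ⇒ 24 hours.
Without X→L, L's earliest start moves from 19 to 12.
The longest chain is now F→X→Q = 12+7+4 = 23, so the job takes 23 hours.

23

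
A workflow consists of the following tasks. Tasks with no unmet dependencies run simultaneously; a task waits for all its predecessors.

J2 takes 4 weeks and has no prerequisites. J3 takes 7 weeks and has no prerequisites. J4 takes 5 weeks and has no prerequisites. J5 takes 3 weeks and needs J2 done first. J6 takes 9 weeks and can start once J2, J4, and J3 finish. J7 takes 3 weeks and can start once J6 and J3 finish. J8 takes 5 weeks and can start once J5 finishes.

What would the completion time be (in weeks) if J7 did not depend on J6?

With the dependency in place, J3→J6→J7 = 7+9+3 = 19 sets the finish at 19 weeks.
Without J6→J7, J7's earliest start moves from 16 to 7.
New critical path: J3→J6 = 7+9 = 16 ⇒ 16 weeks.

16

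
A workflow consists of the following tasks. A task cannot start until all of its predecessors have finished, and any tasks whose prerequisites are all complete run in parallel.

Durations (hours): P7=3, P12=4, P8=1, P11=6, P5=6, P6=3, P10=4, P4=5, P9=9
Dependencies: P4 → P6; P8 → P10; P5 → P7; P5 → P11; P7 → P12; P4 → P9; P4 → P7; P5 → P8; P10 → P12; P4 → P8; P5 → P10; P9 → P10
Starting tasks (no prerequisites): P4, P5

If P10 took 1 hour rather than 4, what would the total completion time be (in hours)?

Critical path before the change: P4→P9→P10→P12 = 5+9+4+4 = 22 giving 22 hours.
Since P10 is critical, the -3 change carries straight to that chain (now 19 hours).
That remains the longest chain; total 19 hours.

19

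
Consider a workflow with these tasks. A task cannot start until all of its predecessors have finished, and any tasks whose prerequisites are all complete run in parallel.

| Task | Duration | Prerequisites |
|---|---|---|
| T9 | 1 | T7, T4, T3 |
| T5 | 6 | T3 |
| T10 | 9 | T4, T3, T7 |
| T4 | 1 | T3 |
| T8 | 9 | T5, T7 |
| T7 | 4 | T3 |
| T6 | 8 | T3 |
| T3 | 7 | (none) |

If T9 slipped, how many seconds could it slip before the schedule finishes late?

Critical path: T3→T5→T8 = 7+6+9 = 22, so the finish is 22 seconds.
T9 finishes as early as 12 and must finish by 22.
Float = 22 − 12 = 10.

10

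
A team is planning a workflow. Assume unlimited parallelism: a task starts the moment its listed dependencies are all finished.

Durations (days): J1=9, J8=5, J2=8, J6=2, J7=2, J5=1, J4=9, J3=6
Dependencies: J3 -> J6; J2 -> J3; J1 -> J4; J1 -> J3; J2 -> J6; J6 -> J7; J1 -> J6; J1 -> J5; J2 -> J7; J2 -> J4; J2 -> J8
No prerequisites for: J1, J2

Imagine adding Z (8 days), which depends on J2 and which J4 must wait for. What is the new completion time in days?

25

Originally the job takes 19 days.
With Z inserted, J4 now waits for max(J2, J1, Z).
New critical path: J2→Z→J4 = 8+8+9 = 25 ⇒ 25 days.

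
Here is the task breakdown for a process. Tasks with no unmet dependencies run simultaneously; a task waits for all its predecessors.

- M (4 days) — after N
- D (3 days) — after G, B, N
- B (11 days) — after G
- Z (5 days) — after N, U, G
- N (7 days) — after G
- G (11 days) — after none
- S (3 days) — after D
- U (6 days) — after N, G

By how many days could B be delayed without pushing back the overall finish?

1

G→N→U→Z = 11+7+6+5 = 29 sets the makespan at 29 days.
The longest chain containing B totals 28 days.
Float = 29 − 28 = 1.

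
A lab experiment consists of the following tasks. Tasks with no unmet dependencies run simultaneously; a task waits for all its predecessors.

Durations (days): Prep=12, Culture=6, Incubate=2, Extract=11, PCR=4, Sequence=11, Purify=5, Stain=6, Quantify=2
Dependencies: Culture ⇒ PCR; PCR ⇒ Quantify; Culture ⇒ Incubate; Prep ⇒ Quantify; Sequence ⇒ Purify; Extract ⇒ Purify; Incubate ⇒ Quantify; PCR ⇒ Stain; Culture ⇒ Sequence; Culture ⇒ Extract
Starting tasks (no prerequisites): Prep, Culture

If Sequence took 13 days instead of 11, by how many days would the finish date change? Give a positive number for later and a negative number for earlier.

2

Actual critical path: Culture→Sequence→Purify = 6+11+5 = 22 ⇒ 22 days.
Sequence lies on that path, so at 13 days the path becomes 24 days.
That remains the longest chain; total 24 days.
Change in finish: 24 − 22 = +2 days.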